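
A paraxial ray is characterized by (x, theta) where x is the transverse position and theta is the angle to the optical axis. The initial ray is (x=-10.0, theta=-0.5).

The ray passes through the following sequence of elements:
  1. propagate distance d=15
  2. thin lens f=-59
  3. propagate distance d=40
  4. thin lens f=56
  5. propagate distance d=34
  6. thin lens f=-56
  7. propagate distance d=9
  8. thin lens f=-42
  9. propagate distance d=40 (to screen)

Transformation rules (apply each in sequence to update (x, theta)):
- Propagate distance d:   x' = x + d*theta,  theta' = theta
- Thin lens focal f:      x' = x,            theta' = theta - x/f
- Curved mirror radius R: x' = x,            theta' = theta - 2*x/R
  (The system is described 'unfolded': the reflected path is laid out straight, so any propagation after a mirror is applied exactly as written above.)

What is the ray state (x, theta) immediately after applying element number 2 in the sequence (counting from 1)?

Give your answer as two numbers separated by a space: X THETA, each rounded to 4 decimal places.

Answer: -17.5000 -0.7966

Derivation:
Initial: x=-10.0000 theta=-0.5000
After 1 (propagate distance d=15): x=-17.5000 theta=-0.5000
After 2 (thin lens f=-59): x=-17.5000 theta=-47/59 (≈-0.7966)
Rounded to 4 decimal places: x = -17.5000, theta = -0.7966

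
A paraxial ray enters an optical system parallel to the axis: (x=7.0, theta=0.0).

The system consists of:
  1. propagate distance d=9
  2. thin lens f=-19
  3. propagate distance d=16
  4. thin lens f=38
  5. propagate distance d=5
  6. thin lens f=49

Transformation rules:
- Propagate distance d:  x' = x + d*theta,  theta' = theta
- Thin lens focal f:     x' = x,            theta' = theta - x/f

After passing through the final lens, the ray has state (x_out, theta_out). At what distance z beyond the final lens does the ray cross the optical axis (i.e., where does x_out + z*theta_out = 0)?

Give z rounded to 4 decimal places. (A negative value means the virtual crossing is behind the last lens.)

Initial: x=7.0000 theta=0.0000
After 1 (propagate distance d=9): x=7.0000 theta=0.0000
After 2 (thin lens f=-19): x=7.0000 theta=7/19 (≈0.3684)
After 3 (propagate distance d=16): x=245/19 (≈12.8947) theta=7/19 (≈0.3684)
After 4 (thin lens f=38): x=245/19 (≈12.8947) theta=21/722 (≈0.0291)
After 5 (propagate distance d=5): x=9415/722 (≈13.0402) theta=21/722 (≈0.0291)
After 6 (thin lens f=49): x=9415/722 (≈13.0402) theta=-599/2527 (≈-0.2370)
z_focus = -x_out/theta_out = -(9415/722)/(-599/2527) = 65905/1198 ≈ 55.0125
Rounded to 4 decimal places: z = 55.0125

Answer: 55.0125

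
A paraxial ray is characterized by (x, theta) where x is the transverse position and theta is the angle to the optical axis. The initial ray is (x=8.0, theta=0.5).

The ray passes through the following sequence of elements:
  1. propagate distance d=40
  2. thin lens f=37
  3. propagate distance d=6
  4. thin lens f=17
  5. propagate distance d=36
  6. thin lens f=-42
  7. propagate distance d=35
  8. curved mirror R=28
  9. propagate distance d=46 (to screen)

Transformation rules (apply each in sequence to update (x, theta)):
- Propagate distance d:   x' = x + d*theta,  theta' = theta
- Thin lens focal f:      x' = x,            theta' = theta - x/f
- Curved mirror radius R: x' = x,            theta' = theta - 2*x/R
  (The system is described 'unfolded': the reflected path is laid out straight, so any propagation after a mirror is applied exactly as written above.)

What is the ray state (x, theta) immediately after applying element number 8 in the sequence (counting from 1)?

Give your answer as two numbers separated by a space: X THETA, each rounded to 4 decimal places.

Answer: -134.6237 6.8786

Derivation:
Initial: x=8.0000 theta=0.5000
After 1 (propagate distance d=40): x=28.0000 theta=0.5000
After 2 (thin lens f=37): x=28.0000 theta=-19/74 (≈-0.2568)
After 3 (propagate distance d=6): x=979/37 (≈26.4595) theta=-19/74 (≈-0.2568)
After 4 (thin lens f=17): x=979/37 (≈26.4595) theta=-2281/1258 (≈-1.8132)
After 5 (propagate distance d=36): x=-24415/629 (≈-38.8156) theta=-2281/1258 (≈-1.8132)
After 6 (thin lens f=-42): x=-24415/629 (≈-38.8156) theta=-36158/13209 (≈-2.7374)
After 7 (propagate distance d=35): x=-254035/1887 (≈-134.6237) theta=-36158/13209 (≈-2.7374)
After 8 (curved mirror R=28): x=-254035/1887 (≈-134.6237) theta=60573/8806 (≈6.8786)
Rounded to 4 decimal places: x = -134.6237, theta = 6.8786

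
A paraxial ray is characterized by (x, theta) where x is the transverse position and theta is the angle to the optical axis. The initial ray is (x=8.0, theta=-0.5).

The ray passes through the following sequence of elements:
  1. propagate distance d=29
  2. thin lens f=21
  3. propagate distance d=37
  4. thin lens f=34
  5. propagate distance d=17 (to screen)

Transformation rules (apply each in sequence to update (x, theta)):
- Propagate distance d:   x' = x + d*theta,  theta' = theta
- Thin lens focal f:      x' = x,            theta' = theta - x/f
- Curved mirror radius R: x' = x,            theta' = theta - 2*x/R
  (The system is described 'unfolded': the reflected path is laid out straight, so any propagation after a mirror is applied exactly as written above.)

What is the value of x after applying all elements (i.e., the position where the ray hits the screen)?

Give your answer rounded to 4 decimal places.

Answer: -10.0119

Derivation:
Initial: x=8.0000 theta=-0.5000
After 1 (propagate distance d=29): x=-6.5000 theta=-0.5000
After 2 (thin lens f=21): x=-6.5000 theta=-4/21 (≈-0.1905)
After 3 (propagate distance d=37): x=-569/42 (≈-13.5476) theta=-4/21 (≈-0.1905)
After 4 (thin lens f=34): x=-569/42 (≈-13.5476) theta=99/476 (≈0.2080)
After 5 (propagate distance d=17 (to screen)): x=-841/84 (≈-10.0119) theta=99/476 (≈0.2080)
Rounded to 4 decimal places: x = -10.0119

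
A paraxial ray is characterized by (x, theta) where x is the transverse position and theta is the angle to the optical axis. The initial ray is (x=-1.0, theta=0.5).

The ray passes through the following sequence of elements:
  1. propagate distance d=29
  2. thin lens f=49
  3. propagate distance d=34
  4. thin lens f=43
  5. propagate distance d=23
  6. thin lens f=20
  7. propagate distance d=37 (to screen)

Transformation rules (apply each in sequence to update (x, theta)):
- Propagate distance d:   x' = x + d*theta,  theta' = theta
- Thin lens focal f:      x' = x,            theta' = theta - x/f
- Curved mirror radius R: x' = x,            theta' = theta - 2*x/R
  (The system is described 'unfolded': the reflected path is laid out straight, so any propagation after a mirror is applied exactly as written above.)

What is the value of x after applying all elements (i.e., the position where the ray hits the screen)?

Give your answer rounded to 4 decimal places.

Answer: -22.6213

Derivation:
Initial: x=-1.0000 theta=0.5000
After 1 (propagate distance d=29): x=13.5000 theta=0.5000
After 2 (thin lens f=49): x=13.5000 theta=11/49 (≈0.2245)
After 3 (propagate distance d=34): x=2071/98 (≈21.1327) theta=11/49 (≈0.2245)
After 4 (thin lens f=43): x=2071/98 (≈21.1327) theta=-1125/4214 (≈-0.2670)
After 5 (propagate distance d=23): x=31589/2107 (≈14.9924) theta=-1125/4214 (≈-0.2670)
After 6 (thin lens f=20): x=31589/2107 (≈14.9924) theta=-42839/42140 (≈-1.0166)
After 7 (propagate distance d=37 (to screen)): x=-953263/42140 (≈-22.6213) theta=-42839/42140 (≈-1.0166)
Rounded to 4 decimal places: x = -22.6213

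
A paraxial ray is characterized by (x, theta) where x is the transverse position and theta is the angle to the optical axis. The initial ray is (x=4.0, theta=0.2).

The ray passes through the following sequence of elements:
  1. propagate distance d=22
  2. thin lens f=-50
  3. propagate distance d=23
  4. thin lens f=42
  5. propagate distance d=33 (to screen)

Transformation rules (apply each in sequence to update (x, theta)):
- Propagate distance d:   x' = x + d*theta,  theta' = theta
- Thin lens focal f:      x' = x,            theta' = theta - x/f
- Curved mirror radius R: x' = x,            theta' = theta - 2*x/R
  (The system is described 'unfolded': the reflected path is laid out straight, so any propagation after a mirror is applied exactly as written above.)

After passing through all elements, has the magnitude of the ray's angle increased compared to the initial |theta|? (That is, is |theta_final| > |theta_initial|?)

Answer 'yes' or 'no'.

Initial: x=4.0000 theta=0.2000
After 1 (propagate distance d=22): x=8.4000 theta=0.2000
After 2 (thin lens f=-50): x=8.4000 theta=0.3680
After 3 (propagate distance d=23): x=16.8640 theta=0.3680
After 4 (thin lens f=42): x=16.8640 theta=-88/2625 (≈-0.0335)
After 5 (propagate distance d=33 (to screen)): x=13788/875 (≈15.7577) theta=-88/2625 (≈-0.0335)
|theta_initial|=0.2000 |theta_final|=88/2625 (≈0.0335) -> not increased

Answer: no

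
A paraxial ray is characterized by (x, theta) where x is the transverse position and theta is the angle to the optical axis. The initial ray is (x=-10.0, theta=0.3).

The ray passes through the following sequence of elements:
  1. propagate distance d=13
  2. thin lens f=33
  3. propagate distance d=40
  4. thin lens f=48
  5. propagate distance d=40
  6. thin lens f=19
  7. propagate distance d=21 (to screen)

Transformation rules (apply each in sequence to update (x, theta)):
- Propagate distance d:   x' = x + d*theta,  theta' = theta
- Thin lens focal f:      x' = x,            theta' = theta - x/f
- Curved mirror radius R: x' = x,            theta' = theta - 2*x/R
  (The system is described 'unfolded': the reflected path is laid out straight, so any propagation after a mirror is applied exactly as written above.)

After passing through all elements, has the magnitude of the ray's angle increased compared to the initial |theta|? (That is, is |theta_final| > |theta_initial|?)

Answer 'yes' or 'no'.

Answer: yes

Derivation:
Initial: x=-10.0000 theta=0.3000
After 1 (propagate distance d=13): x=-6.1000 theta=0.3000
After 2 (thin lens f=33): x=-6.1000 theta=16/33 (≈0.4848)
After 3 (propagate distance d=40): x=4387/330 (≈13.2939) theta=16/33 (≈0.4848)
After 4 (thin lens f=48): x=4387/330 (≈13.2939) theta=3293/15840 (≈0.2079)
After 5 (propagate distance d=40): x=42787/1980 (≈21.6096) theta=3293/15840 (≈0.2079)
After 6 (thin lens f=19): x=42787/1980 (≈21.6096) theta=-31081/33440 (≈-0.9295)
After 7 (propagate distance d=21 (to screen)): x=125863/60192 (≈2.0910) theta=-31081/33440 (≈-0.9295)
|theta_initial|=0.3000 |theta_final|=31081/33440 (≈0.9295) -> increased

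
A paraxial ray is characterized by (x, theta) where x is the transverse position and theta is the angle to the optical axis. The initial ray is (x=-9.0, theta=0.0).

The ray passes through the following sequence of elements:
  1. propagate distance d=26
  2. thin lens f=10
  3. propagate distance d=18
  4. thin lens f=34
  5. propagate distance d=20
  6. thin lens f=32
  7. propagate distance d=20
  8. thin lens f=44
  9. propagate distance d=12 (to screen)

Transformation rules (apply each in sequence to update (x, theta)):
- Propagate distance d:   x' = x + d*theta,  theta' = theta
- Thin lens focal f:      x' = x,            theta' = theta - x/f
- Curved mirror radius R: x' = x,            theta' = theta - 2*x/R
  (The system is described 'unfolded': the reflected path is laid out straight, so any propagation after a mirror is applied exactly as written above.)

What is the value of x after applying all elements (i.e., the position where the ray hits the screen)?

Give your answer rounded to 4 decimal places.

Answer: 16.1254

Derivation:
Initial: x=-9.0000 theta=0.0000
After 1 (propagate distance d=26): x=-9.0000 theta=0.0000
After 2 (thin lens f=10): x=-9.0000 theta=0.9000
After 3 (propagate distance d=18): x=7.2000 theta=0.9000
After 4 (thin lens f=34): x=7.2000 theta=117/170 (≈0.6882)
After 5 (propagate distance d=20): x=1782/85 (≈20.9647) theta=117/170 (≈0.6882)
After 6 (thin lens f=32): x=1782/85 (≈20.9647) theta=9/272 (≈0.0331)
After 7 (propagate distance d=20): x=7353/340 (≈21.6265) theta=9/272 (≈0.0331)
After 8 (thin lens f=44): x=7353/340 (≈21.6265) theta=-3429/7480 (≈-0.4584)
After 9 (propagate distance d=12 (to screen)): x=60309/3740 (≈16.1254) theta=-3429/7480 (≈-0.4584)
Rounded to 4 decimal places: x = 16.1254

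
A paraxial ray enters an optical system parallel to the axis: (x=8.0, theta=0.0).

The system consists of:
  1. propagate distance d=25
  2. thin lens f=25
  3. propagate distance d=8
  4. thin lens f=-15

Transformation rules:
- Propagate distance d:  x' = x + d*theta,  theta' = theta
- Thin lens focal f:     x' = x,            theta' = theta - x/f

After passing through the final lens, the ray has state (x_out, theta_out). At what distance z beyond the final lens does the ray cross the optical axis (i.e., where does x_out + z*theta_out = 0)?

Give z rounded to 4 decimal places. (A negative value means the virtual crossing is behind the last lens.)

Answer: -127.5000

Derivation:
Initial: x=8.0000 theta=0.0000
After 1 (propagate distance d=25): x=8.0000 theta=0.0000
After 2 (thin lens f=25): x=8.0000 theta=-0.3200
After 3 (propagate distance d=8): x=5.4400 theta=-0.3200
After 4 (thin lens f=-15): x=5.4400 theta=16/375 (≈0.0427)
z_focus = -x_out/theta_out = -(5.4400)/(16/375) = -127.5000
Rounded to 4 decimal places: z = -127.5000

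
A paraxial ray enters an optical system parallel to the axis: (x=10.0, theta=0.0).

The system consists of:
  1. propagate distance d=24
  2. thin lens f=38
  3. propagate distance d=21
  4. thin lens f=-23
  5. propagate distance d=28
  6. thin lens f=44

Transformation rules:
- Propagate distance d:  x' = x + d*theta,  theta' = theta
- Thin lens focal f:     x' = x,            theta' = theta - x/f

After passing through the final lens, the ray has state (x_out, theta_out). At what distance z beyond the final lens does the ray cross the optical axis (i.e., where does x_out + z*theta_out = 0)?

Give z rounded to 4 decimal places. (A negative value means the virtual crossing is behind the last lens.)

Initial: x=10.0000 theta=0.0000
After 1 (propagate distance d=24): x=10.0000 theta=0.0000
After 2 (thin lens f=38): x=10.0000 theta=-5/19 (≈-0.2632)
After 3 (propagate distance d=21): x=85/19 (≈4.4737) theta=-5/19 (≈-0.2632)
After 4 (thin lens f=-23): x=85/19 (≈4.4737) theta=-30/437 (≈-0.0686)
After 5 (propagate distance d=28): x=1115/437 (≈2.5515) theta=-30/437 (≈-0.0686)
After 6 (thin lens f=44): x=1115/437 (≈2.5515) theta=-2435/19228 (≈-0.1266)
z_focus = -x_out/theta_out = -(1115/437)/(-2435/19228) = 9812/487 ≈ 20.1478
Rounded to 4 decimal places: z = 20.1478

Answer: 20.1478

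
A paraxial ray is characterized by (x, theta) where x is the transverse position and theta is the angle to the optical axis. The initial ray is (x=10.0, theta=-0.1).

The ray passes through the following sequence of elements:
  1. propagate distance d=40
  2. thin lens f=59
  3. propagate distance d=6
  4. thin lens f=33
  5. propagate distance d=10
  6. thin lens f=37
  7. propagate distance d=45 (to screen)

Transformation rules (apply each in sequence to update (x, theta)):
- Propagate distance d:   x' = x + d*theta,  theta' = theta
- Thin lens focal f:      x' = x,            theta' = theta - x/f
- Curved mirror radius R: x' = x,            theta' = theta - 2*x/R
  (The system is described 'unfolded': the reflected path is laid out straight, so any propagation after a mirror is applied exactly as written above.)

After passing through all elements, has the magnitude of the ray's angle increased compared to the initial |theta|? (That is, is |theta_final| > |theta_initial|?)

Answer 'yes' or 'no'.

Initial: x=10.0000 theta=-0.1000
After 1 (propagate distance d=40): x=6.0000 theta=-0.1000
After 2 (thin lens f=59): x=6.0000 theta=-119/590 (≈-0.2017)
After 3 (propagate distance d=6): x=1413/295 (≈4.7898) theta=-119/590 (≈-0.2017)
After 4 (thin lens f=33): x=1413/295 (≈4.7898) theta=-2251/6490 (≈-0.3468)
After 5 (propagate distance d=10): x=4288/3245 (≈1.3214) theta=-2251/6490 (≈-0.3468)
After 6 (thin lens f=37): x=4288/3245 (≈1.3214) theta=-1557/4070 (≈-0.3826)
After 7 (propagate distance d=45 (to screen)): x=-3816523/240130 (≈-15.8936) theta=-1557/4070 (≈-0.3826)
|theta_initial|=0.1000 |theta_final|=1557/4070 (≈0.3826) -> increased

Answer: yes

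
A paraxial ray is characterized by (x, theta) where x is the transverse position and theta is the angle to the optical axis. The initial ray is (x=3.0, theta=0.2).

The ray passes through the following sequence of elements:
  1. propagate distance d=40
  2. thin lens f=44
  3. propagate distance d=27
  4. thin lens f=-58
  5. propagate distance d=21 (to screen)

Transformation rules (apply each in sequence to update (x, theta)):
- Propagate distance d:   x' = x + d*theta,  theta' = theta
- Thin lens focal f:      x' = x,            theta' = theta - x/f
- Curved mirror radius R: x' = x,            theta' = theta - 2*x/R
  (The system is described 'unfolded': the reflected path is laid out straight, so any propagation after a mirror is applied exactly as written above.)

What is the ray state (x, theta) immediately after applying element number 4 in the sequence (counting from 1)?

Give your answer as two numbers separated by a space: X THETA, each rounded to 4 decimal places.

Initial: x=3.0000 theta=0.2000
After 1 (propagate distance d=40): x=11.0000 theta=0.2000
After 2 (thin lens f=44): x=11.0000 theta=-0.0500
After 3 (propagate distance d=27): x=9.6500 theta=-0.0500
After 4 (thin lens f=-58): x=9.6500 theta=27/232 (≈0.1164)
Rounded to 4 decimal places: x = 9.6500, theta = 0.1164

Answer: 9.6500 0.1164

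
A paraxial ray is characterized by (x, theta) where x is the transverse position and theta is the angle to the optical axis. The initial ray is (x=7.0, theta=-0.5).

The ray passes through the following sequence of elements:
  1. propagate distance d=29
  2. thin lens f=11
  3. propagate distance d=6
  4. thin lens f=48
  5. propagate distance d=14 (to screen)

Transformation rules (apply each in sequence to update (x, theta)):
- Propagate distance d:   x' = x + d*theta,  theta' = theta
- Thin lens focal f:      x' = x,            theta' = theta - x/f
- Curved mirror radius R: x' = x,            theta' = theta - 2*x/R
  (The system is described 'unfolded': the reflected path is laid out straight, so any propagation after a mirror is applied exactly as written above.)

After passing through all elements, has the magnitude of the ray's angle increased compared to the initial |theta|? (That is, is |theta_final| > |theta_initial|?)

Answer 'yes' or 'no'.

Answer: no

Derivation:
Initial: x=7.0000 theta=-0.5000
After 1 (propagate distance d=29): x=-7.5000 theta=-0.5000
After 2 (thin lens f=11): x=-7.5000 theta=2/11 (≈0.1818)
After 3 (propagate distance d=6): x=-141/22 (≈-6.4091) theta=2/11 (≈0.1818)
After 4 (thin lens f=48): x=-141/22 (≈-6.4091) theta=111/352 (≈0.3153)
After 5 (propagate distance d=14 (to screen)): x=-351/176 (≈-1.9943) theta=111/352 (≈0.3153)
|theta_initial|=0.5000 |theta_final|=111/352 (≈0.3153) -> not increased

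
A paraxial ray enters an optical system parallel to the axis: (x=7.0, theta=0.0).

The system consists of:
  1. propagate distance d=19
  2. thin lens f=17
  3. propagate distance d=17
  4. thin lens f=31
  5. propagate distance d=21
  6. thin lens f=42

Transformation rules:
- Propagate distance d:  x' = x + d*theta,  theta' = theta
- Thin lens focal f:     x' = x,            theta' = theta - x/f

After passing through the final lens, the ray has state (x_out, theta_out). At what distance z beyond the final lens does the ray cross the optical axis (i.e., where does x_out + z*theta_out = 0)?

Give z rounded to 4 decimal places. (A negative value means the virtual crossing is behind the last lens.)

Initial: x=7.0000 theta=0.0000
After 1 (propagate distance d=19): x=7.0000 theta=0.0000
After 2 (thin lens f=17): x=7.0000 theta=-7/17 (≈-0.4118)
After 3 (propagate distance d=17): x=0.0000 theta=-7/17 (≈-0.4118)
After 4 (thin lens f=31): x=0.0000 theta=-7/17 (≈-0.4118)
After 5 (propagate distance d=21): x=-147/17 (≈-8.6471) theta=-7/17 (≈-0.4118)
After 6 (thin lens f=42): x=-147/17 (≈-8.6471) theta=-7/34 (≈-0.2059)
z_focus = -x_out/theta_out = -(-147/17)/(-7/34) = -42.0000
Rounded to 4 decimal places: z = -42.0000

Answer: -42.0000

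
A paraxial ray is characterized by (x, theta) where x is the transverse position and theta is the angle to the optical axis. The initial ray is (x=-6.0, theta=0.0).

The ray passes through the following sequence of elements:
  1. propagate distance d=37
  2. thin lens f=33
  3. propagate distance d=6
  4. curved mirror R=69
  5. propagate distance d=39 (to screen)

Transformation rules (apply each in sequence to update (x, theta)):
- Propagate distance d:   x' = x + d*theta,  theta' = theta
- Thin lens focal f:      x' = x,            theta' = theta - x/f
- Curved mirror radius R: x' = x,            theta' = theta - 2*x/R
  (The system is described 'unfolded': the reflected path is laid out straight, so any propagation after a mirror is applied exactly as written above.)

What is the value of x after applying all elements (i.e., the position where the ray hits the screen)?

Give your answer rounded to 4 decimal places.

Answer: 7.7312

Derivation:
Initial: x=-6.0000 theta=0.0000
After 1 (propagate distance d=37): x=-6.0000 theta=0.0000
After 2 (thin lens f=33): x=-6.0000 theta=2/11 (≈0.1818)
After 3 (propagate distance d=6): x=-54/11 (≈-4.9091) theta=2/11 (≈0.1818)
After 4 (curved mirror R=69): x=-54/11 (≈-4.9091) theta=82/253 (≈0.3241)
After 5 (propagate distance d=39 (to screen)): x=1956/253 (≈7.7312) theta=82/253 (≈0.3241)
Rounded to 4 decimal places: x = 7.7312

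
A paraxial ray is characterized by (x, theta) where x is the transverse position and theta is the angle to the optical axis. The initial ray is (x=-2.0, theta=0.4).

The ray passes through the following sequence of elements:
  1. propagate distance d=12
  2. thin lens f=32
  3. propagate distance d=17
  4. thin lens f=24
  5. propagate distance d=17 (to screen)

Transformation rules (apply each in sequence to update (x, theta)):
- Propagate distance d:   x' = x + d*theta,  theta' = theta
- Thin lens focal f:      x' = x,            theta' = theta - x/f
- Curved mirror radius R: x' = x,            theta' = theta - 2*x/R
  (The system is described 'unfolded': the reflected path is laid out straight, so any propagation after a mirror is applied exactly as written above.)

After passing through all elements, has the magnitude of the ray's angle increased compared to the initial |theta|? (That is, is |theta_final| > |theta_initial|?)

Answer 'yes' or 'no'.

Answer: no

Derivation:
Initial: x=-2.0000 theta=0.4000
After 1 (propagate distance d=12): x=2.8000 theta=0.4000
After 2 (thin lens f=32): x=2.8000 theta=0.3125
After 3 (propagate distance d=17): x=8.1125 theta=0.3125
After 4 (thin lens f=24): x=8.1125 theta=-49/1920 (≈-0.0255)
After 5 (propagate distance d=17 (to screen)): x=14743/1920 (≈7.6786) theta=-49/1920 (≈-0.0255)
|theta_initial|=0.4000 |theta_final|=49/1920 (≈0.0255) -> not increased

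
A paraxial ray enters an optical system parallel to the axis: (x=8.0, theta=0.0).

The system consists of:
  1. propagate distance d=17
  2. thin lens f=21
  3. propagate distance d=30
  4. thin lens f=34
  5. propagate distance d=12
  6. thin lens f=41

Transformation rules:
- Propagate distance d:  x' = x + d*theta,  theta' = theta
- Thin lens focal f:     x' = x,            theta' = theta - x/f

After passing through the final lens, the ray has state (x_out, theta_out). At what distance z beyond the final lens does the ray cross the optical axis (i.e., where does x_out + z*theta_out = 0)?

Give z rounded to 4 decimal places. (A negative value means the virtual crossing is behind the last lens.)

Answer: -59.2983

Derivation:
Initial: x=8.0000 theta=0.0000
After 1 (propagate distance d=17): x=8.0000 theta=0.0000
After 2 (thin lens f=21): x=8.0000 theta=-8/21 (≈-0.3810)
After 3 (propagate distance d=30): x=-24/7 (≈-3.4286) theta=-8/21 (≈-0.3810)
After 4 (thin lens f=34): x=-24/7 (≈-3.4286) theta=-100/357 (≈-0.2801)
After 5 (propagate distance d=12): x=-808/119 (≈-6.7899) theta=-100/357 (≈-0.2801)
After 6 (thin lens f=41): x=-808/119 (≈-6.7899) theta=-1676/14637 (≈-0.1145)
z_focus = -x_out/theta_out = -(-808/119)/(-1676/14637) = -24846/419 ≈ -59.2983
Rounded to 4 decimal places: z = -59.2983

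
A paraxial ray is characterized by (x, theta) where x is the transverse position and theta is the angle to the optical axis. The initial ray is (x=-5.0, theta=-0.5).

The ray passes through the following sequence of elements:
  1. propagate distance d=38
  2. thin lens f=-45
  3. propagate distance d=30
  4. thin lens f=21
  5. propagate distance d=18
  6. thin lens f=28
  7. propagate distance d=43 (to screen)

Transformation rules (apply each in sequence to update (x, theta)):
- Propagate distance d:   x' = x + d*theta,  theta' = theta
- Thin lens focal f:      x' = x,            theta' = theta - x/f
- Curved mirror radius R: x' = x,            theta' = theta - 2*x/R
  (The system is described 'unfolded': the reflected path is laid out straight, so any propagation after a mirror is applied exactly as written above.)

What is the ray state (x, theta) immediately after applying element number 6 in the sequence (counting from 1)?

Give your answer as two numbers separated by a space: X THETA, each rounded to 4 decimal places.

Initial: x=-5.0000 theta=-0.5000
After 1 (propagate distance d=38): x=-24.0000 theta=-0.5000
After 2 (thin lens f=-45): x=-24.0000 theta=-31/30 (≈-1.0333)
After 3 (propagate distance d=30): x=-55.0000 theta=-31/30 (≈-1.0333)
After 4 (thin lens f=21): x=-55.0000 theta=111/70 (≈1.5857)
After 5 (propagate distance d=18): x=-926/35 (≈-26.4571) theta=111/70 (≈1.5857)
After 6 (thin lens f=28): x=-926/35 (≈-26.4571) theta=124/49 (≈2.5306)
Rounded to 4 decimal places: x = -26.4571, theta = 2.5306

Answer: -26.4571 2.5306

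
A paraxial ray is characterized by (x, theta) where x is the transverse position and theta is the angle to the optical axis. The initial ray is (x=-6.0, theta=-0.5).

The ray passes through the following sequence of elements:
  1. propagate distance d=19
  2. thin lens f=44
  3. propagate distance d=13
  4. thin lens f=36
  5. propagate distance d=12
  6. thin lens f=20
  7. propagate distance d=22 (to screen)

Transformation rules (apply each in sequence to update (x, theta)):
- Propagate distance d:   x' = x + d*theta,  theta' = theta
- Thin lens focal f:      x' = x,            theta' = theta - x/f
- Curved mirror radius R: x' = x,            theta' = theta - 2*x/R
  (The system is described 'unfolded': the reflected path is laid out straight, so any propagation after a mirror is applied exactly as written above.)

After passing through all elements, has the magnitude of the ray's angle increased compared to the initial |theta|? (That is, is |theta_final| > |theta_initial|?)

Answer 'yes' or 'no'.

Answer: yes

Derivation:
Initial: x=-6.0000 theta=-0.5000
After 1 (propagate distance d=19): x=-15.5000 theta=-0.5000
After 2 (thin lens f=44): x=-15.5000 theta=-13/88 (≈-0.1477)
After 3 (propagate distance d=13): x=-1533/88 (≈-17.4205) theta=-13/88 (≈-0.1477)
After 4 (thin lens f=36): x=-1533/88 (≈-17.4205) theta=355/1056 (≈0.3362)
After 5 (propagate distance d=12): x=-589/44 (≈-13.3864) theta=355/1056 (≈0.3362)
After 6 (thin lens f=20): x=-589/44 (≈-13.3864) theta=5309/5280 (≈1.0055)
After 7 (propagate distance d=22 (to screen)): x=23059/2640 (≈8.7345) theta=5309/5280 (≈1.0055)
|theta_initial|=0.5000 |theta_final|=5309/5280 (≈1.0055) -> increased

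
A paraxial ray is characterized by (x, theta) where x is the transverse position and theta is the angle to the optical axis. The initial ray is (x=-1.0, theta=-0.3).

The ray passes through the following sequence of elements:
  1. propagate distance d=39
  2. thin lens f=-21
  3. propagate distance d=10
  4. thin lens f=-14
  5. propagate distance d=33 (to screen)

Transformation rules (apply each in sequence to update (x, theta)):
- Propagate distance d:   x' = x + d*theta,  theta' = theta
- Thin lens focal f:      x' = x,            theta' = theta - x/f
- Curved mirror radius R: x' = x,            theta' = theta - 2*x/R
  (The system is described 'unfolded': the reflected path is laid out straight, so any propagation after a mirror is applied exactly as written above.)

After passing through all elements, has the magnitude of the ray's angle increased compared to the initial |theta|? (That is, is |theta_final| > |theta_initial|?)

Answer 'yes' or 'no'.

Initial: x=-1.0000 theta=-0.3000
After 1 (propagate distance d=39): x=-12.7000 theta=-0.3000
After 2 (thin lens f=-21): x=-12.7000 theta=-19/21 (≈-0.9048)
After 3 (propagate distance d=10): x=-4567/210 (≈-21.7476) theta=-19/21 (≈-0.9048)
After 4 (thin lens f=-14): x=-4567/210 (≈-21.7476) theta=-2409/980 (≈-2.4582)
After 5 (propagate distance d=33 (to screen)): x=-302429/2940 (≈-102.8670) theta=-2409/980 (≈-2.4582)
|theta_initial|=0.3000 |theta_final|=2409/980 (≈2.4582) -> increased

Answer: yes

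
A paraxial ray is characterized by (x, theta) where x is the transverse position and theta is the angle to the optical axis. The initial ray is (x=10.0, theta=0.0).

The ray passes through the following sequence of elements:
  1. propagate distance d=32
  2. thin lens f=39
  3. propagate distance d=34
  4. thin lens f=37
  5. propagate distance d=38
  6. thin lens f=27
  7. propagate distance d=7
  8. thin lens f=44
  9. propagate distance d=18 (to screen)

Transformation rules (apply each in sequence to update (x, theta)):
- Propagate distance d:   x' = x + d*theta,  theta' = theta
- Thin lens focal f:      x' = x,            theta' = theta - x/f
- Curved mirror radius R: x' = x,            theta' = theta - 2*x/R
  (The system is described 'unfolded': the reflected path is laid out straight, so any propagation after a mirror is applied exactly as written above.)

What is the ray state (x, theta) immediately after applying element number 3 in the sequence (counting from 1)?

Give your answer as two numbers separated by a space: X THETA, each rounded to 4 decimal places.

Initial: x=10.0000 theta=0.0000
After 1 (propagate distance d=32): x=10.0000 theta=0.0000
After 2 (thin lens f=39): x=10.0000 theta=-10/39 (≈-0.2564)
After 3 (propagate distance d=34): x=50/39 (≈1.2821) theta=-10/39 (≈-0.2564)
Rounded to 4 decimal places: x = 1.2821, theta = -0.2564

Answer: 1.2821 -0.2564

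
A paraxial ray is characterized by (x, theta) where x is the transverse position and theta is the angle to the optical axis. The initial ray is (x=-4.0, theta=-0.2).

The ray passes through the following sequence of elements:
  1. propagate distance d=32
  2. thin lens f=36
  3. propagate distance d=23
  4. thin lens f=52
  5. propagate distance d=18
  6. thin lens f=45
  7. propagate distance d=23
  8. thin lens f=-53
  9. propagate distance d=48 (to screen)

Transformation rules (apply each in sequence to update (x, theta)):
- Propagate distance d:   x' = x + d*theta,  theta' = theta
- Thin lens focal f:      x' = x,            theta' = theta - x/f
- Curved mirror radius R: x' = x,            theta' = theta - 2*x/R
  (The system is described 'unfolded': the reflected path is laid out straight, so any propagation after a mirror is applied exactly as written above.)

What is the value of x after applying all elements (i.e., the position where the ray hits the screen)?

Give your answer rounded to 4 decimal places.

Answer: 23.4399

Derivation:
Initial: x=-4.0000 theta=-0.2000
After 1 (propagate distance d=32): x=-10.4000 theta=-0.2000
After 2 (thin lens f=36): x=-10.4000 theta=4/45 (≈0.0889)
After 3 (propagate distance d=23): x=-376/45 (≈-8.3556) theta=4/45 (≈0.0889)
After 4 (thin lens f=52): x=-376/45 (≈-8.3556) theta=146/585 (≈0.2496)
After 5 (propagate distance d=18): x=-452/117 (≈-3.8632) theta=146/585 (≈0.2496)
After 6 (thin lens f=45): x=-452/117 (≈-3.8632) theta=1766/5265 (≈0.3354)
After 7 (propagate distance d=23): x=20278/5265 (≈3.8515) theta=1766/5265 (≈0.3354)
After 8 (thin lens f=-53): x=20278/5265 (≈3.8515) theta=113876/279045 (≈0.4081)
After 9 (propagate distance d=48 (to screen)): x=6540782/279045 (≈23.4399) theta=113876/279045 (≈0.4081)
Rounded to 4 decimal places: x = 23.4399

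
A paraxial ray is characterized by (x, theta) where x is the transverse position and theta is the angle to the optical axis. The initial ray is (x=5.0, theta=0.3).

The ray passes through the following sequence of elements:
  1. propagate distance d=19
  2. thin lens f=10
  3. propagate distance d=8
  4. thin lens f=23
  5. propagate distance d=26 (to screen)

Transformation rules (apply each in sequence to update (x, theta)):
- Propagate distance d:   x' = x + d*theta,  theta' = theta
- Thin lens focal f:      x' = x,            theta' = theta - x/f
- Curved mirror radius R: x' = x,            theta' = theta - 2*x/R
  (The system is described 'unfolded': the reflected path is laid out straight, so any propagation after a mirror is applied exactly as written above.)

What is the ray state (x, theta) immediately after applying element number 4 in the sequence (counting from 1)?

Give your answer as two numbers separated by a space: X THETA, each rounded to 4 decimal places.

Initial: x=5.0000 theta=0.3000
After 1 (propagate distance d=19): x=10.7000 theta=0.3000
After 2 (thin lens f=10): x=10.7000 theta=-0.7700
After 3 (propagate distance d=8): x=4.5400 theta=-0.7700
After 4 (thin lens f=23): x=4.5400 theta=-89/92 (≈-0.9674)
Rounded to 4 decimal places: x = 4.5400, theta = -0.9674

Answer: 4.5400 -0.9674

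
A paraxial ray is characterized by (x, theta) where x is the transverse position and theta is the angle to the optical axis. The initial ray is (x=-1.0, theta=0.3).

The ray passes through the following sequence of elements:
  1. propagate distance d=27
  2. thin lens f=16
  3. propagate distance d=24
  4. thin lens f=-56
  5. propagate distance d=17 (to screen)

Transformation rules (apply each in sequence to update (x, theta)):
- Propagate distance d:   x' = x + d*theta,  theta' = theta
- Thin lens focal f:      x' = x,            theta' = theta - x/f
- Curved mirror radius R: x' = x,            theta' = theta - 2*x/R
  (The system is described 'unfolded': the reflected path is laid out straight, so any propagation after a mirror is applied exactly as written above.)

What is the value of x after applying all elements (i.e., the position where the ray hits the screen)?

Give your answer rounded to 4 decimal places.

Initial: x=-1.0000 theta=0.3000
After 1 (propagate distance d=27): x=7.1000 theta=0.3000
After 2 (thin lens f=16): x=7.1000 theta=-23/160 (≈-0.1438)
After 3 (propagate distance d=24): x=3.6500 theta=-23/160 (≈-0.1438)
After 4 (thin lens f=-56): x=3.6500 theta=-11/140 (≈-0.0786)
After 5 (propagate distance d=17 (to screen)): x=81/35 (≈2.3143) theta=-11/140 (≈-0.0786)
Rounded to 4 decimal places: x = 2.3143

Answer: 2.3143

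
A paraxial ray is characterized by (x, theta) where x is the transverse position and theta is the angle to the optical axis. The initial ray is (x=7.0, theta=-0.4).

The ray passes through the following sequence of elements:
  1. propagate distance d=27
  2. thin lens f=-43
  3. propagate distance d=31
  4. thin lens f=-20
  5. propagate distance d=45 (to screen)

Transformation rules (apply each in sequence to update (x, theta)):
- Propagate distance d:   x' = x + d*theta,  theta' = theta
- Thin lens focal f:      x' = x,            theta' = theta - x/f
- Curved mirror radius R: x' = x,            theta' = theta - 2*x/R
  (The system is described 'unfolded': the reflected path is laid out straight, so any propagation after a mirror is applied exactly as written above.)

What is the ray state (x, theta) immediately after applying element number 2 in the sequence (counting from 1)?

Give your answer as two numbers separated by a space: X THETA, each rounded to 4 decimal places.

Answer: -3.8000 -0.4884

Derivation:
Initial: x=7.0000 theta=-0.4000
After 1 (propagate distance d=27): x=-3.8000 theta=-0.4000
After 2 (thin lens f=-43): x=-3.8000 theta=-21/43 (≈-0.4884)
Rounded to 4 decimal places: x = -3.8000, theta = -0.4884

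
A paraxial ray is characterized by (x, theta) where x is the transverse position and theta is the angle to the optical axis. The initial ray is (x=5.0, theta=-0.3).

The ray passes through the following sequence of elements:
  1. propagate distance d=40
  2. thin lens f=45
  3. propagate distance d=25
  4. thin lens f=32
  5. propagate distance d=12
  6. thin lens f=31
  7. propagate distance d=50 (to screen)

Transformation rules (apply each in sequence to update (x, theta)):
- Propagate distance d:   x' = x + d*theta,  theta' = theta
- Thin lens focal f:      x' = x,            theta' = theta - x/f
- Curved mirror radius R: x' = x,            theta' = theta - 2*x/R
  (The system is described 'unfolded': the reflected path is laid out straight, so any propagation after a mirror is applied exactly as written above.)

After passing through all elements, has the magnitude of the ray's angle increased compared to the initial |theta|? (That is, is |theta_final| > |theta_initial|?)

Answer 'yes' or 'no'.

Initial: x=5.0000 theta=-0.3000
After 1 (propagate distance d=40): x=-7.0000 theta=-0.3000
After 2 (thin lens f=45): x=-7.0000 theta=-13/90 (≈-0.1444)
After 3 (propagate distance d=25): x=-191/18 (≈-10.6111) theta=-13/90 (≈-0.1444)
After 4 (thin lens f=32): x=-191/18 (≈-10.6111) theta=539/2880 (≈0.1872)
After 5 (propagate distance d=12): x=-6023/720 (≈-8.3653) theta=539/2880 (≈0.1872)
After 6 (thin lens f=31): x=-6023/720 (≈-8.3653) theta=40801/89280 (≈0.4570)
After 7 (propagate distance d=50 (to screen)): x=215533/14880 (≈14.4847) theta=40801/89280 (≈0.4570)
|theta_initial|=0.3000 |theta_final|=40801/89280 (≈0.4570) -> increased

Answer: yes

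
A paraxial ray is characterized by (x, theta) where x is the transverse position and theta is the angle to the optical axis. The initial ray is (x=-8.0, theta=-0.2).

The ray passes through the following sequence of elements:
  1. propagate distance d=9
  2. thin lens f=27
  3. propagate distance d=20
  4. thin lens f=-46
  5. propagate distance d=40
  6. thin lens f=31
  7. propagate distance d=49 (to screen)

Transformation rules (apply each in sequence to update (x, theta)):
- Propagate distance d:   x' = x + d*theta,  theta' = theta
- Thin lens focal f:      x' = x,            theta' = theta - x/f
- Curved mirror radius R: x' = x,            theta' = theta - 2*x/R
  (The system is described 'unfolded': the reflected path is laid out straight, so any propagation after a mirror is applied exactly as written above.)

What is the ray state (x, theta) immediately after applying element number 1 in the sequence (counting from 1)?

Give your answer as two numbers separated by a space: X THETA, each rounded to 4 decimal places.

Initial: x=-8.0000 theta=-0.2000
After 1 (propagate distance d=9): x=-9.8000 theta=-0.2000
Rounded to 4 decimal places: x = -9.8000, theta = -0.2000

Answer: -9.8000 -0.2000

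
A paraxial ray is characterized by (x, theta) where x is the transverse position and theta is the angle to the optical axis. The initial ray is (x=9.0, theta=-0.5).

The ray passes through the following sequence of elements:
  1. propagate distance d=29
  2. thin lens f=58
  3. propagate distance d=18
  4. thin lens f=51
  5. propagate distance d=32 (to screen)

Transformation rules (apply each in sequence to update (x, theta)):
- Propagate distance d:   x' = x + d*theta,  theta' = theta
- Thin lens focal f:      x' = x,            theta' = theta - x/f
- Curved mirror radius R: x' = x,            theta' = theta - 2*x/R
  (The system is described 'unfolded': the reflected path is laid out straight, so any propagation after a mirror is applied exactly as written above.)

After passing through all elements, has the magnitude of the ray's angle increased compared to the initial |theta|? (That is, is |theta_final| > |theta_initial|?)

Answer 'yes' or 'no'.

Initial: x=9.0000 theta=-0.5000
After 1 (propagate distance d=29): x=-5.5000 theta=-0.5000
After 2 (thin lens f=58): x=-5.5000 theta=-47/116 (≈-0.4052)
After 3 (propagate distance d=18): x=-371/29 (≈-12.7931) theta=-47/116 (≈-0.4052)
After 4 (thin lens f=51): x=-371/29 (≈-12.7931) theta=-913/5916 (≈-0.1543)
After 5 (propagate distance d=32 (to screen)): x=-26225/1479 (≈-17.7316) theta=-913/5916 (≈-0.1543)
|theta_initial|=0.5000 |theta_final|=913/5916 (≈0.1543) -> not increased

Answer: no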